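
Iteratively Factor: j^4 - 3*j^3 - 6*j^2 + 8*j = (j - 1)*(j^3 - 2*j^2 - 8*j) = j*(j - 1)*(j^2 - 2*j - 8) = j*(j - 4)*(j - 1)*(j + 2)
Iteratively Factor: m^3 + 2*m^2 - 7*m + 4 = (m + 4)*(m^2 - 2*m + 1) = (m - 1)*(m + 4)*(m - 1)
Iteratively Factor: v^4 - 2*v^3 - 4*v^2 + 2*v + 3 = (v + 1)*(v^3 - 3*v^2 - v + 3) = (v + 1)^2*(v^2 - 4*v + 3) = (v - 1)*(v + 1)^2*(v - 3)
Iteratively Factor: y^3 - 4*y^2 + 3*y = (y - 3)*(y^2 - y) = y*(y - 3)*(y - 1)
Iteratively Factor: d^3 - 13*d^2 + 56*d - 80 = (d - 4)*(d^2 - 9*d + 20) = (d - 4)^2*(d - 5)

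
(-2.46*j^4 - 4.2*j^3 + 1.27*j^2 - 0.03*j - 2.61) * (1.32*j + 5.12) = -3.2472*j^5 - 18.1392*j^4 - 19.8276*j^3 + 6.4628*j^2 - 3.5988*j - 13.3632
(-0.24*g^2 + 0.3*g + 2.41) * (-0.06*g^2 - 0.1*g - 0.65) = 0.0144*g^4 + 0.006*g^3 - 0.0186*g^2 - 0.436*g - 1.5665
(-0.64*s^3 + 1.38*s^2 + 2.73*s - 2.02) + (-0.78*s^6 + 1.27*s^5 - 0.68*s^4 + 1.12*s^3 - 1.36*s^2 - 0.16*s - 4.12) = -0.78*s^6 + 1.27*s^5 - 0.68*s^4 + 0.48*s^3 + 0.0199999999999998*s^2 + 2.57*s - 6.14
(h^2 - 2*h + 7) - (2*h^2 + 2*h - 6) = -h^2 - 4*h + 13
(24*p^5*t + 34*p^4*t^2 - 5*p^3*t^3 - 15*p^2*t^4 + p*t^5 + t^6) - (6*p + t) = 24*p^5*t + 34*p^4*t^2 - 5*p^3*t^3 - 15*p^2*t^4 + p*t^5 - 6*p + t^6 - t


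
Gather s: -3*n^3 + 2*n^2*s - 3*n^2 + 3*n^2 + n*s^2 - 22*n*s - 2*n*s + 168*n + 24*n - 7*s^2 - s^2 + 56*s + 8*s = -3*n^3 + 192*n + s^2*(n - 8) + s*(2*n^2 - 24*n + 64)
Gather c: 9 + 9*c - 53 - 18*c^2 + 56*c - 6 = -18*c^2 + 65*c - 50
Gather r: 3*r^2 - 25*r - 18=3*r^2 - 25*r - 18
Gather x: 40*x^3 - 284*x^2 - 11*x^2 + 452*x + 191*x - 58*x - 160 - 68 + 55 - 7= 40*x^3 - 295*x^2 + 585*x - 180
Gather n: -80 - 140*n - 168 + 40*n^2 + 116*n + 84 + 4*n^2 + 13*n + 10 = 44*n^2 - 11*n - 154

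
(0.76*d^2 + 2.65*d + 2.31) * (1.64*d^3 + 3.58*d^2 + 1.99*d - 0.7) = 1.2464*d^5 + 7.0668*d^4 + 14.7878*d^3 + 13.0113*d^2 + 2.7419*d - 1.617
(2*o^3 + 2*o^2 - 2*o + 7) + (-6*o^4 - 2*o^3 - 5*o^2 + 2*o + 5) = -6*o^4 - 3*o^2 + 12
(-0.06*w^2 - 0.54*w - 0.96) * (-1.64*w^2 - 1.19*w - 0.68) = 0.0984*w^4 + 0.957*w^3 + 2.2578*w^2 + 1.5096*w + 0.6528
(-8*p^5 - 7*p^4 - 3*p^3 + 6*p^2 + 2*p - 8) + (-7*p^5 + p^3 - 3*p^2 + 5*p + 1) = -15*p^5 - 7*p^4 - 2*p^3 + 3*p^2 + 7*p - 7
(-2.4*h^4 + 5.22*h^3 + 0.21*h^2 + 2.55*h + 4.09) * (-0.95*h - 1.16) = 2.28*h^5 - 2.175*h^4 - 6.2547*h^3 - 2.6661*h^2 - 6.8435*h - 4.7444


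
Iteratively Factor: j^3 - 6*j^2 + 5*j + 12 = (j - 4)*(j^2 - 2*j - 3) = (j - 4)*(j + 1)*(j - 3)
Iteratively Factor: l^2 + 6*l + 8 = (l + 2)*(l + 4)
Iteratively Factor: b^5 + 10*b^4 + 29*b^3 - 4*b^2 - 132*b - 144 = (b + 4)*(b^4 + 6*b^3 + 5*b^2 - 24*b - 36) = (b + 3)*(b + 4)*(b^3 + 3*b^2 - 4*b - 12) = (b - 2)*(b + 3)*(b + 4)*(b^2 + 5*b + 6) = (b - 2)*(b + 2)*(b + 3)*(b + 4)*(b + 3)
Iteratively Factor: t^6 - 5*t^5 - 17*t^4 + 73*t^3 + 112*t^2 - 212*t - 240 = (t + 2)*(t^5 - 7*t^4 - 3*t^3 + 79*t^2 - 46*t - 120) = (t - 4)*(t + 2)*(t^4 - 3*t^3 - 15*t^2 + 19*t + 30) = (t - 4)*(t + 2)*(t + 3)*(t^3 - 6*t^2 + 3*t + 10) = (t - 5)*(t - 4)*(t + 2)*(t + 3)*(t^2 - t - 2) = (t - 5)*(t - 4)*(t - 2)*(t + 2)*(t + 3)*(t + 1)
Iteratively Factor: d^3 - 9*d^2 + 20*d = (d - 4)*(d^2 - 5*d) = (d - 5)*(d - 4)*(d)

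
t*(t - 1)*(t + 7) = t^3 + 6*t^2 - 7*t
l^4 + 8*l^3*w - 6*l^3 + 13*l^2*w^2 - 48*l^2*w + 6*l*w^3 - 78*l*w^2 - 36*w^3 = (l - 6)*(l + w)^2*(l + 6*w)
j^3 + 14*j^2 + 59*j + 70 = (j + 2)*(j + 5)*(j + 7)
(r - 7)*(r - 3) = r^2 - 10*r + 21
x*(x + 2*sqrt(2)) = x^2 + 2*sqrt(2)*x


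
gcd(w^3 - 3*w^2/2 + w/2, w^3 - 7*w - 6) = 1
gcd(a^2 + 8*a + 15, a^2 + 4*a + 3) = a + 3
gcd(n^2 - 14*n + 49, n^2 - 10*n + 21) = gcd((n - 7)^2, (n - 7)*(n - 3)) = n - 7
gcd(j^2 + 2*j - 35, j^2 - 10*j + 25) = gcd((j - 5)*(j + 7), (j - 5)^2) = j - 5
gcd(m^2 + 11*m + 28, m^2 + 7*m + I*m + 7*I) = m + 7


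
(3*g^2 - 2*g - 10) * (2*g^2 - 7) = 6*g^4 - 4*g^3 - 41*g^2 + 14*g + 70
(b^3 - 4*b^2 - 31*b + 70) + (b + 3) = b^3 - 4*b^2 - 30*b + 73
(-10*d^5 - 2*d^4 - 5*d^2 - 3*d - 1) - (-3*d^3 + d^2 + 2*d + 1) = -10*d^5 - 2*d^4 + 3*d^3 - 6*d^2 - 5*d - 2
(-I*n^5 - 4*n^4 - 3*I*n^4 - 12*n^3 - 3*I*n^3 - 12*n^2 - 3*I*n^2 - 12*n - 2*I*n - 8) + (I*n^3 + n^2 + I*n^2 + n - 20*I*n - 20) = -I*n^5 - 4*n^4 - 3*I*n^4 - 12*n^3 - 2*I*n^3 - 11*n^2 - 2*I*n^2 - 11*n - 22*I*n - 28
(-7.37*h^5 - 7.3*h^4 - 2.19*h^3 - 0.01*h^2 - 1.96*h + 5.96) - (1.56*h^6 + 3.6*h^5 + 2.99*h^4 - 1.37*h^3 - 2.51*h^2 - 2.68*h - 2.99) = -1.56*h^6 - 10.97*h^5 - 10.29*h^4 - 0.82*h^3 + 2.5*h^2 + 0.72*h + 8.95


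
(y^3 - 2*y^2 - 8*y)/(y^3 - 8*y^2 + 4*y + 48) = y/(y - 6)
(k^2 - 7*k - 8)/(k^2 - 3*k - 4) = (k - 8)/(k - 4)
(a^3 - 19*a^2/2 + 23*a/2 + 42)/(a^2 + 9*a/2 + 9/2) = (a^2 - 11*a + 28)/(a + 3)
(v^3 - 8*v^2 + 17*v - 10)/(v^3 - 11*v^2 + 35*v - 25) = (v - 2)/(v - 5)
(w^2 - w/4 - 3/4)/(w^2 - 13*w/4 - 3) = (w - 1)/(w - 4)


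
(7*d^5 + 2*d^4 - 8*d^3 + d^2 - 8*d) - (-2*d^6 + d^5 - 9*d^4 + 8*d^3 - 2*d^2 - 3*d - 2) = 2*d^6 + 6*d^5 + 11*d^4 - 16*d^3 + 3*d^2 - 5*d + 2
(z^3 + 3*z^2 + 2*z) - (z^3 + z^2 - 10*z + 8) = 2*z^2 + 12*z - 8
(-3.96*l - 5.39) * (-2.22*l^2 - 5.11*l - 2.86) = 8.7912*l^3 + 32.2014*l^2 + 38.8685*l + 15.4154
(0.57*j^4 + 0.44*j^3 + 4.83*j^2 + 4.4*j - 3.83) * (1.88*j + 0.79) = 1.0716*j^5 + 1.2775*j^4 + 9.428*j^3 + 12.0877*j^2 - 3.7244*j - 3.0257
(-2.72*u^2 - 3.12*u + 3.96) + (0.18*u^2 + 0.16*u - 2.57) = -2.54*u^2 - 2.96*u + 1.39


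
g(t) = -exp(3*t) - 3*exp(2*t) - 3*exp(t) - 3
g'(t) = -3*exp(3*t) - 6*exp(2*t) - 3*exp(t)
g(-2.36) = -3.31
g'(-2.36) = -0.34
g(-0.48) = -6.24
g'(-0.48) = -4.86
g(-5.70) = -3.01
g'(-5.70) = -0.01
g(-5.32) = -3.01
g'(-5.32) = -0.01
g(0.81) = -36.26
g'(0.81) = -71.14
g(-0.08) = -9.11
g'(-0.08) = -10.24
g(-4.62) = -3.03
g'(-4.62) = -0.03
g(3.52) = -42089.64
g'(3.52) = -122633.06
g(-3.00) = -3.16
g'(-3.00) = -0.16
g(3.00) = -9376.63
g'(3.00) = -26790.08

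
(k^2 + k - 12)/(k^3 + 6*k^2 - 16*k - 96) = (k - 3)/(k^2 + 2*k - 24)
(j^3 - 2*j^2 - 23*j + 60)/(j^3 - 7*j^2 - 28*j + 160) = (j - 3)/(j - 8)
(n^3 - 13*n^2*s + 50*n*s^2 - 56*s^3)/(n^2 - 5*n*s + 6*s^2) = (-n^2 + 11*n*s - 28*s^2)/(-n + 3*s)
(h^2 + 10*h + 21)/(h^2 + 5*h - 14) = (h + 3)/(h - 2)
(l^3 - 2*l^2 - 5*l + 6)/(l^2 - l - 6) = l - 1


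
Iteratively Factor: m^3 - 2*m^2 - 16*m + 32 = (m + 4)*(m^2 - 6*m + 8) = (m - 4)*(m + 4)*(m - 2)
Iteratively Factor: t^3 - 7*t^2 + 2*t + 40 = (t - 4)*(t^2 - 3*t - 10) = (t - 4)*(t + 2)*(t - 5)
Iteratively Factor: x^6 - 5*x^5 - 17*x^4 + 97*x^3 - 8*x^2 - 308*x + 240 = (x - 5)*(x^5 - 17*x^3 + 12*x^2 + 52*x - 48) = (x - 5)*(x + 2)*(x^4 - 2*x^3 - 13*x^2 + 38*x - 24) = (x - 5)*(x - 1)*(x + 2)*(x^3 - x^2 - 14*x + 24) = (x - 5)*(x - 1)*(x + 2)*(x + 4)*(x^2 - 5*x + 6) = (x - 5)*(x - 3)*(x - 1)*(x + 2)*(x + 4)*(x - 2)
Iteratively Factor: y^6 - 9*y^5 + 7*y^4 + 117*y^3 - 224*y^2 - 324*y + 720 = (y + 3)*(y^5 - 12*y^4 + 43*y^3 - 12*y^2 - 188*y + 240) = (y - 5)*(y + 3)*(y^4 - 7*y^3 + 8*y^2 + 28*y - 48) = (y - 5)*(y - 2)*(y + 3)*(y^3 - 5*y^2 - 2*y + 24) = (y - 5)*(y - 4)*(y - 2)*(y + 3)*(y^2 - y - 6) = (y - 5)*(y - 4)*(y - 2)*(y + 2)*(y + 3)*(y - 3)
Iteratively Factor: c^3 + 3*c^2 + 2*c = (c + 2)*(c^2 + c) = (c + 1)*(c + 2)*(c)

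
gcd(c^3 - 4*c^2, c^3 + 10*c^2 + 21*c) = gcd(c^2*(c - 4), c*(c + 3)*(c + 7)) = c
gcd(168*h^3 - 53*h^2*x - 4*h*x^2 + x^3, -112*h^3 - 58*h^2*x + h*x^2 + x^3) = -56*h^2 - h*x + x^2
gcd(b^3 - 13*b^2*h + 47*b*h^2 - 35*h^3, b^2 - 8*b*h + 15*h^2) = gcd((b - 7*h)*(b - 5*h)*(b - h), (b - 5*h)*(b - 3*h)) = b - 5*h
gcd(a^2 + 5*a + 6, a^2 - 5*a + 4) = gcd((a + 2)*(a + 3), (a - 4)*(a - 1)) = 1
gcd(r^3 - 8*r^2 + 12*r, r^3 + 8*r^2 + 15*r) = r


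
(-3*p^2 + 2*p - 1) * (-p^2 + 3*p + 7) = 3*p^4 - 11*p^3 - 14*p^2 + 11*p - 7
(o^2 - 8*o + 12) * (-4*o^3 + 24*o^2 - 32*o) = -4*o^5 + 56*o^4 - 272*o^3 + 544*o^2 - 384*o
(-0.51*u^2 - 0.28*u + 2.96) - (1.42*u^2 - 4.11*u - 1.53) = -1.93*u^2 + 3.83*u + 4.49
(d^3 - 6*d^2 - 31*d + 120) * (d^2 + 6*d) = d^5 - 67*d^3 - 66*d^2 + 720*d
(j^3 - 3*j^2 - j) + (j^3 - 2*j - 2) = 2*j^3 - 3*j^2 - 3*j - 2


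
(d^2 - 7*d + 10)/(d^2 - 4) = (d - 5)/(d + 2)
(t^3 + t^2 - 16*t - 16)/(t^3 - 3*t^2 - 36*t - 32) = (t - 4)/(t - 8)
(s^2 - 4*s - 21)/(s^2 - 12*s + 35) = (s + 3)/(s - 5)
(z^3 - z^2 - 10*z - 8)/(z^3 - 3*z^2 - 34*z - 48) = (z^2 - 3*z - 4)/(z^2 - 5*z - 24)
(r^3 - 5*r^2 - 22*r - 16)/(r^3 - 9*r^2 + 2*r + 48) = (r + 1)/(r - 3)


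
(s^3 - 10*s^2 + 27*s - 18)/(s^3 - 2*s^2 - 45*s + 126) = (s - 1)/(s + 7)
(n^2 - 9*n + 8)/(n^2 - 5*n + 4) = (n - 8)/(n - 4)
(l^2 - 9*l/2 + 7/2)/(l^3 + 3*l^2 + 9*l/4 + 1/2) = 2*(2*l^2 - 9*l + 7)/(4*l^3 + 12*l^2 + 9*l + 2)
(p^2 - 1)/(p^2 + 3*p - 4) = (p + 1)/(p + 4)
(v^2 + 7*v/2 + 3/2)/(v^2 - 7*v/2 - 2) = (v + 3)/(v - 4)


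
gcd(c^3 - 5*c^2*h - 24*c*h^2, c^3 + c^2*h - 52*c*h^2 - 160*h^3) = c - 8*h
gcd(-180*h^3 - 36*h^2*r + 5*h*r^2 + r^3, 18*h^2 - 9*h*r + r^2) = -6*h + r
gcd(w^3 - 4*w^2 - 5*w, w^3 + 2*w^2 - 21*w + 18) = 1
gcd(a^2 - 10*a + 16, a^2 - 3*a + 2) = a - 2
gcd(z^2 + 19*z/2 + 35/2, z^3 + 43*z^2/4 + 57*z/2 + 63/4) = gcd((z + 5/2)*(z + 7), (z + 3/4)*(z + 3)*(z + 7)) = z + 7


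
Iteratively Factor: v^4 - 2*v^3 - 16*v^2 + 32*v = (v + 4)*(v^3 - 6*v^2 + 8*v) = (v - 2)*(v + 4)*(v^2 - 4*v) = v*(v - 2)*(v + 4)*(v - 4)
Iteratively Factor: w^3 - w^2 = (w - 1)*(w^2) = w*(w - 1)*(w)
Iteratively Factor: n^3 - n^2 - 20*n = (n - 5)*(n^2 + 4*n) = n*(n - 5)*(n + 4)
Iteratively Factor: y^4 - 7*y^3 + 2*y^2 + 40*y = (y - 5)*(y^3 - 2*y^2 - 8*y) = y*(y - 5)*(y^2 - 2*y - 8) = y*(y - 5)*(y + 2)*(y - 4)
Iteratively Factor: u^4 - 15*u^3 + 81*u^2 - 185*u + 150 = (u - 5)*(u^3 - 10*u^2 + 31*u - 30) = (u - 5)*(u - 2)*(u^2 - 8*u + 15) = (u - 5)*(u - 3)*(u - 2)*(u - 5)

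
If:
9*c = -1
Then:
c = -1/9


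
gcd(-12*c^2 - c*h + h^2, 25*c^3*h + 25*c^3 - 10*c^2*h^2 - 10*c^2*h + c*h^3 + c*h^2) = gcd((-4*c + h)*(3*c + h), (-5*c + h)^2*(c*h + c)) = 1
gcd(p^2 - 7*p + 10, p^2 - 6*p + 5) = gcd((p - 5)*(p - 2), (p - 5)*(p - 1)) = p - 5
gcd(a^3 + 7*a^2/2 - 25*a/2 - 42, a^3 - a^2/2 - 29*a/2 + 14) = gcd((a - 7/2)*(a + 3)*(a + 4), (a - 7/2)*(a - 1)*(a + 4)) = a^2 + a/2 - 14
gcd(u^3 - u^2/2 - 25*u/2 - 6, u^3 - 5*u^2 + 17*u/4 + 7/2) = u + 1/2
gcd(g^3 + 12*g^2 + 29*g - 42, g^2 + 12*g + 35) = g + 7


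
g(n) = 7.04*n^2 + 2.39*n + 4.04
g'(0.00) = 2.39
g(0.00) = 4.04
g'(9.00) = 129.11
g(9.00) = 595.79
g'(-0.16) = 0.14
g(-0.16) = 3.84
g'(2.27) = 34.35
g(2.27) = 45.74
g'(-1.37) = -16.90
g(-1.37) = 13.98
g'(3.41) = 50.40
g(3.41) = 94.05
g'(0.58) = 10.56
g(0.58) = 7.79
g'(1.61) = 25.06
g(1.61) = 26.14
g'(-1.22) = -14.79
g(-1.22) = 11.60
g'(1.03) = 16.89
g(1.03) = 13.97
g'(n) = 14.08*n + 2.39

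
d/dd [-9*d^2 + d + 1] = 1 - 18*d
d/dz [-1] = 0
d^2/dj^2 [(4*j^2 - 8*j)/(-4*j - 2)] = -20/(8*j^3 + 12*j^2 + 6*j + 1)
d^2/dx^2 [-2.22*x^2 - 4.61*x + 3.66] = -4.44000000000000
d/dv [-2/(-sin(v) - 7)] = -2*cos(v)/(sin(v) + 7)^2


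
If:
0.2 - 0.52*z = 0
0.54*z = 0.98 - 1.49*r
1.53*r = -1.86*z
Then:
No Solution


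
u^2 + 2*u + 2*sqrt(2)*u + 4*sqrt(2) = (u + 2)*(u + 2*sqrt(2))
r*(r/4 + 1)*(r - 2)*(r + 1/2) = r^4/4 + 5*r^3/8 - 7*r^2/4 - r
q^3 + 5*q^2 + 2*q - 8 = (q - 1)*(q + 2)*(q + 4)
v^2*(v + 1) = v^3 + v^2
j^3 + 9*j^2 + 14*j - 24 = (j - 1)*(j + 4)*(j + 6)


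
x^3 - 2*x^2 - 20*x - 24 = (x - 6)*(x + 2)^2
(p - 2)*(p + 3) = p^2 + p - 6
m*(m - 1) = m^2 - m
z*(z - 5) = z^2 - 5*z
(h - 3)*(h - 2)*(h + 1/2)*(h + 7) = h^4 + 5*h^3/2 - 28*h^2 + 55*h/2 + 21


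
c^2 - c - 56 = (c - 8)*(c + 7)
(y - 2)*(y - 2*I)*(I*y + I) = I*y^3 + 2*y^2 - I*y^2 - 2*y - 2*I*y - 4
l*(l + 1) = l^2 + l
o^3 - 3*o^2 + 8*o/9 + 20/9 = (o - 2)*(o - 5/3)*(o + 2/3)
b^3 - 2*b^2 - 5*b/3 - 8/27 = (b - 8/3)*(b + 1/3)^2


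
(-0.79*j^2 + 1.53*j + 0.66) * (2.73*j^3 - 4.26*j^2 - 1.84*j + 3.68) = -2.1567*j^5 + 7.5423*j^4 - 3.2624*j^3 - 8.534*j^2 + 4.416*j + 2.4288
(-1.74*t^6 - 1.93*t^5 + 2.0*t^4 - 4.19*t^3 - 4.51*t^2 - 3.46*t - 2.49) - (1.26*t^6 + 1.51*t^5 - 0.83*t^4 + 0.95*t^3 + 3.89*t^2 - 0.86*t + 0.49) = -3.0*t^6 - 3.44*t^5 + 2.83*t^4 - 5.14*t^3 - 8.4*t^2 - 2.6*t - 2.98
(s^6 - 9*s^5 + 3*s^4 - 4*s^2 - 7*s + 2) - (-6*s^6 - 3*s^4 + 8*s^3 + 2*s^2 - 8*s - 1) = 7*s^6 - 9*s^5 + 6*s^4 - 8*s^3 - 6*s^2 + s + 3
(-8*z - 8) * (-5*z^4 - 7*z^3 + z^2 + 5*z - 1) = 40*z^5 + 96*z^4 + 48*z^3 - 48*z^2 - 32*z + 8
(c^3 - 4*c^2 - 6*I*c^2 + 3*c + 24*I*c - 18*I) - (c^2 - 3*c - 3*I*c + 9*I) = c^3 - 5*c^2 - 6*I*c^2 + 6*c + 27*I*c - 27*I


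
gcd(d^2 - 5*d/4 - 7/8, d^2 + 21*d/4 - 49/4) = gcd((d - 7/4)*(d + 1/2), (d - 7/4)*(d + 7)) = d - 7/4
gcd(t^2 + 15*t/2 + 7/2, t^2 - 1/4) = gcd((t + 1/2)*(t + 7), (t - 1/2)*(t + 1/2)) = t + 1/2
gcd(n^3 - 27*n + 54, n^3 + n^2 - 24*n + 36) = n^2 + 3*n - 18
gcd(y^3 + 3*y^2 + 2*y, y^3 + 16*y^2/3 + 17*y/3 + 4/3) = y + 1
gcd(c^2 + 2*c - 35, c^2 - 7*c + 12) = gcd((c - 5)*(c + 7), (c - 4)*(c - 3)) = 1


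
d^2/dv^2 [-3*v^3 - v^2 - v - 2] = -18*v - 2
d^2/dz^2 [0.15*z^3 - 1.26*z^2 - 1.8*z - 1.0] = 0.9*z - 2.52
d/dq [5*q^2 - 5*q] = 10*q - 5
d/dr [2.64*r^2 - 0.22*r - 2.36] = 5.28*r - 0.22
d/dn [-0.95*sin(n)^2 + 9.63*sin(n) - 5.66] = (9.63 - 1.9*sin(n))*cos(n)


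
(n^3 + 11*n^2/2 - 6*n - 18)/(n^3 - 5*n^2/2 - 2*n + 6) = (n + 6)/(n - 2)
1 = 1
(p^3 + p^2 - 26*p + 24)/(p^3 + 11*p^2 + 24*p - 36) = (p - 4)/(p + 6)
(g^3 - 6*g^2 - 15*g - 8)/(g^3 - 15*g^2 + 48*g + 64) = (g + 1)/(g - 8)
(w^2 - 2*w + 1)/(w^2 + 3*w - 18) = (w^2 - 2*w + 1)/(w^2 + 3*w - 18)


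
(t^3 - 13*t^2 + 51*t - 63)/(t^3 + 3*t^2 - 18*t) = (t^2 - 10*t + 21)/(t*(t + 6))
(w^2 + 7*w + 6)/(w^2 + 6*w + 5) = (w + 6)/(w + 5)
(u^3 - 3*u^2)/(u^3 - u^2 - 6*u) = u/(u + 2)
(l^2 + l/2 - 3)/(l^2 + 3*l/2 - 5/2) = (2*l^2 + l - 6)/(2*l^2 + 3*l - 5)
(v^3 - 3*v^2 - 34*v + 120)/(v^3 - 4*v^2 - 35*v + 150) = (v - 4)/(v - 5)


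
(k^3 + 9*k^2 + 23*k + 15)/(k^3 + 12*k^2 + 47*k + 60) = (k + 1)/(k + 4)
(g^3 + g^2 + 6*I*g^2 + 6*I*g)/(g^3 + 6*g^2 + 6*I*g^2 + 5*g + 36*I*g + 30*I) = g/(g + 5)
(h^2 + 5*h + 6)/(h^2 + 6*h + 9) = (h + 2)/(h + 3)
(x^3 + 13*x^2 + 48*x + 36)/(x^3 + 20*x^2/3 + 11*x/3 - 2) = 3*(x + 6)/(3*x - 1)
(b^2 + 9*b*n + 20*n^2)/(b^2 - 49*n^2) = (b^2 + 9*b*n + 20*n^2)/(b^2 - 49*n^2)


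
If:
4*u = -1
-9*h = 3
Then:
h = -1/3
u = -1/4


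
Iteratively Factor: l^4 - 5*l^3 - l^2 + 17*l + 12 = (l + 1)*(l^3 - 6*l^2 + 5*l + 12) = (l + 1)^2*(l^2 - 7*l + 12) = (l - 3)*(l + 1)^2*(l - 4)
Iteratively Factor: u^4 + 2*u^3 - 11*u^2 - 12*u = (u + 1)*(u^3 + u^2 - 12*u) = (u - 3)*(u + 1)*(u^2 + 4*u) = u*(u - 3)*(u + 1)*(u + 4)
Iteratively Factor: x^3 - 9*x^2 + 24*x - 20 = (x - 2)*(x^2 - 7*x + 10) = (x - 5)*(x - 2)*(x - 2)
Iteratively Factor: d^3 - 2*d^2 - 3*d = (d - 3)*(d^2 + d) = (d - 3)*(d + 1)*(d)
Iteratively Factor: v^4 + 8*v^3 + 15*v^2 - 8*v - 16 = (v + 4)*(v^3 + 4*v^2 - v - 4) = (v - 1)*(v + 4)*(v^2 + 5*v + 4) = (v - 1)*(v + 1)*(v + 4)*(v + 4)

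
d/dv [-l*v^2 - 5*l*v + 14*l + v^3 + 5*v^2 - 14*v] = -2*l*v - 5*l + 3*v^2 + 10*v - 14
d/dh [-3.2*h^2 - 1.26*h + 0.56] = -6.4*h - 1.26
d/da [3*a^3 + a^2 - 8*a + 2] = 9*a^2 + 2*a - 8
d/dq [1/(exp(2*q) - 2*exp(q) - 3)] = 2*(1 - exp(q))*exp(q)/(-exp(2*q) + 2*exp(q) + 3)^2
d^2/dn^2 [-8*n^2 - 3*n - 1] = -16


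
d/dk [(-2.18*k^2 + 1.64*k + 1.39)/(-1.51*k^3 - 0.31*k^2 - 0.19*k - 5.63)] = (-3.2918*k^4 + 4.9528*k^3 + 7.2193*k^2 + 25.4086*k - 8.9691)/(2.2801*k^6 + 0.9362*k^5 + 0.6699*k^4 + 17.1204*k^3 + 3.5267*k^2 + 2.1394*k + 31.6969)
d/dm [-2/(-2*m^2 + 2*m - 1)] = 4*(1 - 2*m)/(2*m^2 - 2*m + 1)^2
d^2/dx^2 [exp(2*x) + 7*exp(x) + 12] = (4*exp(x) + 7)*exp(x)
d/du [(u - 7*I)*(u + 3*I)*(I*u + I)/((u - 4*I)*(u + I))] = (I*u^4 + 6*u^3 + u^2*(-1 - 21*I) + u*(32 - 34*I) - 47 + 84*I)/(u^4 - 6*I*u^3 - u^2 - 24*I*u + 16)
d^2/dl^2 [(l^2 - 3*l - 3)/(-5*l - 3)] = 42/(125*l^3 + 225*l^2 + 135*l + 27)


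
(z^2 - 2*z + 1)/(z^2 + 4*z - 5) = (z - 1)/(z + 5)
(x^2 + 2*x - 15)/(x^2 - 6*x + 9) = (x + 5)/(x - 3)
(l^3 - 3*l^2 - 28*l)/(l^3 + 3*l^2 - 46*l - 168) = l/(l + 6)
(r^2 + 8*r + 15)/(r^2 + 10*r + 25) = (r + 3)/(r + 5)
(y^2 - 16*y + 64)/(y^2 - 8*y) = (y - 8)/y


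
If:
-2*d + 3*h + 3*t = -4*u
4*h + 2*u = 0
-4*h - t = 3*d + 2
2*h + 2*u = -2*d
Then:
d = -3/14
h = -3/14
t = -1/2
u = 3/7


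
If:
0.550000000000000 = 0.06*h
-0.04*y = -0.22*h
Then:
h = 9.17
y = 50.42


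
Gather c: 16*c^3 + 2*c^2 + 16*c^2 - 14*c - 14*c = 16*c^3 + 18*c^2 - 28*c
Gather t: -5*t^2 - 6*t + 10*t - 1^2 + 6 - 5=-5*t^2 + 4*t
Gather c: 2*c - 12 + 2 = 2*c - 10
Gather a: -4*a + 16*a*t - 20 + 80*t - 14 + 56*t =a*(16*t - 4) + 136*t - 34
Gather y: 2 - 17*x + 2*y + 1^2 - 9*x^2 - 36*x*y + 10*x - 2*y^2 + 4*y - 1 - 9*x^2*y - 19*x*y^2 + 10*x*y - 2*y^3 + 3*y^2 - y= -9*x^2 - 7*x - 2*y^3 + y^2*(1 - 19*x) + y*(-9*x^2 - 26*x + 5) + 2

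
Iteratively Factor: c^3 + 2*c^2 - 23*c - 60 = (c + 4)*(c^2 - 2*c - 15) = (c + 3)*(c + 4)*(c - 5)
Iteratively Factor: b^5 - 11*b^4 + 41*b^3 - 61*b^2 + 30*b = (b)*(b^4 - 11*b^3 + 41*b^2 - 61*b + 30) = b*(b - 3)*(b^3 - 8*b^2 + 17*b - 10) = b*(b - 3)*(b - 2)*(b^2 - 6*b + 5) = b*(b - 5)*(b - 3)*(b - 2)*(b - 1)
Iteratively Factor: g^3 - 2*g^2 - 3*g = (g)*(g^2 - 2*g - 3) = g*(g + 1)*(g - 3)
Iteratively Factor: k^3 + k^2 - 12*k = (k - 3)*(k^2 + 4*k) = k*(k - 3)*(k + 4)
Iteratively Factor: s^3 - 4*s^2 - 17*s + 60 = (s - 3)*(s^2 - s - 20) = (s - 3)*(s + 4)*(s - 5)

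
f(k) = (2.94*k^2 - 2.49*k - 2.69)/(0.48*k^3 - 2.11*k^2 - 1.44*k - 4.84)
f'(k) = (5.88*k - 2.49)/(0.48*k^3 - 2.11*k^2 - 1.44*k - 4.84) + (-1.44*k^2 + 4.22*k + 1.44)*(2.94*k^2 - 2.49*k - 2.69)/(0.48*k^3 - 2.11*k^2 - 1.44*k - 4.84)^2 = (-1.4112*k^4 + 2.3904*k^3 - 5.6139*k^2 - 39.811*k + 8.178)/(0.2304*k^6 - 2.0256*k^5 + 3.0697*k^4 + 1.4304*k^3 + 22.4984*k^2 + 13.9392*k + 23.4256)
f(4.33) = -3.57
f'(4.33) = -4.20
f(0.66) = 0.46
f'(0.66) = -0.47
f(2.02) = -0.34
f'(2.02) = -0.64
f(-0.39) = 0.27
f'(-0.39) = 1.06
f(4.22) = -3.15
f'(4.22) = -3.42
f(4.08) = -2.73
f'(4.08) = -2.72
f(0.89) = 0.35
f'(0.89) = -0.56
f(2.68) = -0.80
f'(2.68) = -0.78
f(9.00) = 1.32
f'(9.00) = -0.32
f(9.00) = 1.32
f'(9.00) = -0.32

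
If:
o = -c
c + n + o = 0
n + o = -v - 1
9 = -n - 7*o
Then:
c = 9/7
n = 0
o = -9/7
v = 2/7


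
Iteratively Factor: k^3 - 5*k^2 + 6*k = (k - 3)*(k^2 - 2*k) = (k - 3)*(k - 2)*(k)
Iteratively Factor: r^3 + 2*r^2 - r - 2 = (r + 2)*(r^2 - 1) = (r + 1)*(r + 2)*(r - 1)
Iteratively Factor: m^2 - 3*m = (m)*(m - 3)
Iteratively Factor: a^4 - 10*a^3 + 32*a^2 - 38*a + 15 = (a - 3)*(a^3 - 7*a^2 + 11*a - 5) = (a - 3)*(a - 1)*(a^2 - 6*a + 5) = (a - 3)*(a - 1)^2*(a - 5)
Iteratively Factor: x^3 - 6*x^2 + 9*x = (x - 3)*(x^2 - 3*x) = (x - 3)^2*(x)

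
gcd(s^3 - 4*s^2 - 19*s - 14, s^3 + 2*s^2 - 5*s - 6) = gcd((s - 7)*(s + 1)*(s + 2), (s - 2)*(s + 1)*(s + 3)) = s + 1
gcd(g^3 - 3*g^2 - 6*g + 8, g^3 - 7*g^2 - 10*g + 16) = g^2 + g - 2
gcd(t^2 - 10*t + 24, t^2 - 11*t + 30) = t - 6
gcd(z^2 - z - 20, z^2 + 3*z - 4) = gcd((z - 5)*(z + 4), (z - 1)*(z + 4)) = z + 4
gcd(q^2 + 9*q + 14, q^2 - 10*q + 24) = 1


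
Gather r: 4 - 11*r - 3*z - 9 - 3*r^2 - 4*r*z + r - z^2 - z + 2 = -3*r^2 + r*(-4*z - 10) - z^2 - 4*z - 3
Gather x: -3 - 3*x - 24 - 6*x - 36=-9*x - 63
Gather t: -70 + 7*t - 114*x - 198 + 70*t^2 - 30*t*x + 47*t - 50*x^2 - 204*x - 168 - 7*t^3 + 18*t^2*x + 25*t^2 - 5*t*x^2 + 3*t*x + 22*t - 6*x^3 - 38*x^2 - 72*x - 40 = -7*t^3 + t^2*(18*x + 95) + t*(-5*x^2 - 27*x + 76) - 6*x^3 - 88*x^2 - 390*x - 476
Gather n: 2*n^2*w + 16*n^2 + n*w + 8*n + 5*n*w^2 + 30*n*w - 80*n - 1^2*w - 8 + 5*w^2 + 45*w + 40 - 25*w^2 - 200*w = n^2*(2*w + 16) + n*(5*w^2 + 31*w - 72) - 20*w^2 - 156*w + 32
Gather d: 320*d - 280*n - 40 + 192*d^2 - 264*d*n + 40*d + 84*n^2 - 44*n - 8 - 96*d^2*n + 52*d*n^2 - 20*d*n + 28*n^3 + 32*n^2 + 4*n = d^2*(192 - 96*n) + d*(52*n^2 - 284*n + 360) + 28*n^3 + 116*n^2 - 320*n - 48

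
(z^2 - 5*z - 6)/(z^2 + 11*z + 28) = (z^2 - 5*z - 6)/(z^2 + 11*z + 28)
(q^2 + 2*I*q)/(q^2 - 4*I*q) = (q + 2*I)/(q - 4*I)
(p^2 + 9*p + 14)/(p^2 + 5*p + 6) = (p + 7)/(p + 3)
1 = 1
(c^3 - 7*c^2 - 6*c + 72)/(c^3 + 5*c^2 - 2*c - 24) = (c^2 - 10*c + 24)/(c^2 + 2*c - 8)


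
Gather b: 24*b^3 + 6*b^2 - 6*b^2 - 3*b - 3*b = 24*b^3 - 6*b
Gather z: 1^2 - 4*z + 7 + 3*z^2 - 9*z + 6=3*z^2 - 13*z + 14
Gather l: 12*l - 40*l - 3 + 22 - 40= -28*l - 21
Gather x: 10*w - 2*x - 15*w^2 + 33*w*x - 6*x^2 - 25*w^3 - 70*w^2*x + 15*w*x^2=-25*w^3 - 15*w^2 + 10*w + x^2*(15*w - 6) + x*(-70*w^2 + 33*w - 2)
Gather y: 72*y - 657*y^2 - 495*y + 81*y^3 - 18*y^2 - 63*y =81*y^3 - 675*y^2 - 486*y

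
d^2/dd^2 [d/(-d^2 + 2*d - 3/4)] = 32*(-16*d*(d - 1)^2 + (3*d - 2)*(4*d^2 - 8*d + 3))/(4*d^2 - 8*d + 3)^3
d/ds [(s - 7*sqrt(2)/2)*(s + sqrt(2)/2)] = 2*s - 3*sqrt(2)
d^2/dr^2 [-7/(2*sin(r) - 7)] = 14*(2*sin(r)^2 + 7*sin(r) - 4)/(2*sin(r) - 7)^3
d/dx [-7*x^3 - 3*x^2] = 3*x*(-7*x - 2)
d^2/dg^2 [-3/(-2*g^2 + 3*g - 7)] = 6*(-4*g^2 + 6*g + (4*g - 3)^2 - 14)/(2*g^2 - 3*g + 7)^3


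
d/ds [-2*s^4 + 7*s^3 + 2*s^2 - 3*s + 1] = -8*s^3 + 21*s^2 + 4*s - 3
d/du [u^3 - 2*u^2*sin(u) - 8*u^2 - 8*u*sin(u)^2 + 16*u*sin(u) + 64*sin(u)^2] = -2*u^2*cos(u) + 3*u^2 - 4*u*sin(u) - 8*u*sin(2*u) + 16*u*cos(u) - 16*u - 8*sin(u)^2 + 16*sin(u) + 64*sin(2*u)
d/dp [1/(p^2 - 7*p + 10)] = (7 - 2*p)/(p^2 - 7*p + 10)^2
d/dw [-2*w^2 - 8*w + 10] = -4*w - 8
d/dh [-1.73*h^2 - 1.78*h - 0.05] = -3.46*h - 1.78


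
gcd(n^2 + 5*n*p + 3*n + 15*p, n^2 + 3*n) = n + 3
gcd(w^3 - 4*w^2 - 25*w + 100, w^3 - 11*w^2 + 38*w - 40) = w^2 - 9*w + 20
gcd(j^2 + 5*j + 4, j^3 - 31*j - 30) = j + 1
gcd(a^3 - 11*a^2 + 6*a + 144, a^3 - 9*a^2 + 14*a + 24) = a - 6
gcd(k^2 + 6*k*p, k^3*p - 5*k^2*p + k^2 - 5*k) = k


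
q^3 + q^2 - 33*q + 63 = (q - 3)^2*(q + 7)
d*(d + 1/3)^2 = d^3 + 2*d^2/3 + d/9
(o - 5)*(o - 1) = o^2 - 6*o + 5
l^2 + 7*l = l*(l + 7)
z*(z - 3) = z^2 - 3*z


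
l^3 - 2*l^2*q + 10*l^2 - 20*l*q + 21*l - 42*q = (l + 3)*(l + 7)*(l - 2*q)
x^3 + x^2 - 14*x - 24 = (x - 4)*(x + 2)*(x + 3)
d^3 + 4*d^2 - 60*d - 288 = (d - 8)*(d + 6)^2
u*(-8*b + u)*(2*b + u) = -16*b^2*u - 6*b*u^2 + u^3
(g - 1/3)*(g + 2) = g^2 + 5*g/3 - 2/3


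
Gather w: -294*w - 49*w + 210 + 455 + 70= 735 - 343*w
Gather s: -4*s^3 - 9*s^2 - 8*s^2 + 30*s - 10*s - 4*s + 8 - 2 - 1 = -4*s^3 - 17*s^2 + 16*s + 5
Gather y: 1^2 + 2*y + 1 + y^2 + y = y^2 + 3*y + 2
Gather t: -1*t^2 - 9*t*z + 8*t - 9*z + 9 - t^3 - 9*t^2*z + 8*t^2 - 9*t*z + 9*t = -t^3 + t^2*(7 - 9*z) + t*(17 - 18*z) - 9*z + 9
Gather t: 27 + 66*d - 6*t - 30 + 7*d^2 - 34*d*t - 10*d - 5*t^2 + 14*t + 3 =7*d^2 + 56*d - 5*t^2 + t*(8 - 34*d)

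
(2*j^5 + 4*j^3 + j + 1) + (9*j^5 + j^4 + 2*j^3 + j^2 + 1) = 11*j^5 + j^4 + 6*j^3 + j^2 + j + 2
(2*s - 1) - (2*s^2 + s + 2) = -2*s^2 + s - 3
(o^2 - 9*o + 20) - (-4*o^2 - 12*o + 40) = 5*o^2 + 3*o - 20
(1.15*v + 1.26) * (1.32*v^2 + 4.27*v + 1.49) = 1.518*v^3 + 6.5737*v^2 + 7.0937*v + 1.8774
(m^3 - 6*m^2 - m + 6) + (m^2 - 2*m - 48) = m^3 - 5*m^2 - 3*m - 42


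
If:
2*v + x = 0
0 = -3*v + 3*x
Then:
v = 0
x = 0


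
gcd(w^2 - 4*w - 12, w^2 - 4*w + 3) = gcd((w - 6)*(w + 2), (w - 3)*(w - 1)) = 1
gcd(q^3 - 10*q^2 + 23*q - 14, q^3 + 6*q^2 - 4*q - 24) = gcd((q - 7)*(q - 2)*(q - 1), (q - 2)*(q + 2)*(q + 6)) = q - 2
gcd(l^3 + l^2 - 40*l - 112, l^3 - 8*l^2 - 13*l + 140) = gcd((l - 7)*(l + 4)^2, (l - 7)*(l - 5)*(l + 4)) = l^2 - 3*l - 28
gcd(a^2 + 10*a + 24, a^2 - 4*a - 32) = a + 4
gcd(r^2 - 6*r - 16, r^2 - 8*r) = r - 8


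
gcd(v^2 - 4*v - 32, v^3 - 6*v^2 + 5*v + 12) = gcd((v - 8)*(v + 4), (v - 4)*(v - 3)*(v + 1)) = 1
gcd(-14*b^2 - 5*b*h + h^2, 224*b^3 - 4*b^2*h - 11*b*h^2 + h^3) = 7*b - h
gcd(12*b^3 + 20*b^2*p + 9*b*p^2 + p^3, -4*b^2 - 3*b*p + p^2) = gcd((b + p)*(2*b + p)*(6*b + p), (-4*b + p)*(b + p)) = b + p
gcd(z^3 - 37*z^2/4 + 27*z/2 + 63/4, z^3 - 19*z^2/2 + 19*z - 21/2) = z - 7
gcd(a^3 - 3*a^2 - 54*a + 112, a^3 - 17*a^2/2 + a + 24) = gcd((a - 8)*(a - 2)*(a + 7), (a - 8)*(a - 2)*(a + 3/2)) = a^2 - 10*a + 16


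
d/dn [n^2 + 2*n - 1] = 2*n + 2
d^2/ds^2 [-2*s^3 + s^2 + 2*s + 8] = 2 - 12*s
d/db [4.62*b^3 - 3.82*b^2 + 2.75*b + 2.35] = 13.86*b^2 - 7.64*b + 2.75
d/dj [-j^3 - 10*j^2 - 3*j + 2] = -3*j^2 - 20*j - 3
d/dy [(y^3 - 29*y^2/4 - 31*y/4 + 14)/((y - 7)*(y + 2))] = (y^4 - 10*y^3 + 2*y^2 + 175*y + 357/2)/(y^4 - 10*y^3 - 3*y^2 + 140*y + 196)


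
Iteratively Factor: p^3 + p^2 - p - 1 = (p + 1)*(p^2 - 1) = (p - 1)*(p + 1)*(p + 1)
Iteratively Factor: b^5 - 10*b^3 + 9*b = (b - 3)*(b^4 + 3*b^3 - b^2 - 3*b) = (b - 3)*(b + 1)*(b^3 + 2*b^2 - 3*b) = (b - 3)*(b + 1)*(b + 3)*(b^2 - b) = (b - 3)*(b - 1)*(b + 1)*(b + 3)*(b)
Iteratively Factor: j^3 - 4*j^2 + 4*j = (j)*(j^2 - 4*j + 4) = j*(j - 2)*(j - 2)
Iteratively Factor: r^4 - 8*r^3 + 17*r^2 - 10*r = (r - 2)*(r^3 - 6*r^2 + 5*r) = r*(r - 2)*(r^2 - 6*r + 5) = r*(r - 5)*(r - 2)*(r - 1)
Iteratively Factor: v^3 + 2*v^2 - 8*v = (v - 2)*(v^2 + 4*v) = v*(v - 2)*(v + 4)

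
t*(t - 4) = t^2 - 4*t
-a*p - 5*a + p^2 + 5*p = (-a + p)*(p + 5)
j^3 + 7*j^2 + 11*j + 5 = (j + 1)^2*(j + 5)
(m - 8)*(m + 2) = m^2 - 6*m - 16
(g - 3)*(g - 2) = g^2 - 5*g + 6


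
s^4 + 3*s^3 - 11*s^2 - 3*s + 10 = (s - 2)*(s - 1)*(s + 1)*(s + 5)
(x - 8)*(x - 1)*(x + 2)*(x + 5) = x^4 - 2*x^3 - 45*x^2 - 34*x + 80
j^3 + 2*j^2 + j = j*(j + 1)^2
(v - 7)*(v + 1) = v^2 - 6*v - 7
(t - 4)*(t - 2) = t^2 - 6*t + 8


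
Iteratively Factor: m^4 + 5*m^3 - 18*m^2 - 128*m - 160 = (m + 4)*(m^3 + m^2 - 22*m - 40) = (m - 5)*(m + 4)*(m^2 + 6*m + 8) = (m - 5)*(m + 4)^2*(m + 2)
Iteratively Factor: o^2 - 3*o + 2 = (o - 1)*(o - 2)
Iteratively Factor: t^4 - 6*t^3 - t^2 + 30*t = (t)*(t^3 - 6*t^2 - t + 30) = t*(t - 5)*(t^2 - t - 6) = t*(t - 5)*(t - 3)*(t + 2)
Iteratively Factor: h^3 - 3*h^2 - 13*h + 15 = (h - 1)*(h^2 - 2*h - 15) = (h - 5)*(h - 1)*(h + 3)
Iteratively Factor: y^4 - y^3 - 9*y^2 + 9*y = (y - 1)*(y^3 - 9*y) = (y - 1)*(y + 3)*(y^2 - 3*y) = y*(y - 1)*(y + 3)*(y - 3)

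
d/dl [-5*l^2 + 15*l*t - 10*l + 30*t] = -10*l + 15*t - 10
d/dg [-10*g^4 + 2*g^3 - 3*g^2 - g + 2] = -40*g^3 + 6*g^2 - 6*g - 1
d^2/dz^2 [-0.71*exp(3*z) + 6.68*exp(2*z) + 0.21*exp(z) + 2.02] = (-6.39*exp(2*z) + 26.72*exp(z) + 0.21)*exp(z)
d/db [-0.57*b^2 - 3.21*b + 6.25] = -1.14*b - 3.21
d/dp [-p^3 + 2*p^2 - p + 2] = -3*p^2 + 4*p - 1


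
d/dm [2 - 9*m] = -9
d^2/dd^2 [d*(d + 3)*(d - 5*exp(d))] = -5*d^2*exp(d) - 35*d*exp(d) + 6*d - 40*exp(d) + 6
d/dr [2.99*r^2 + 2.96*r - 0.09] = 5.98*r + 2.96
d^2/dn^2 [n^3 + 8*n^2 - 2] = 6*n + 16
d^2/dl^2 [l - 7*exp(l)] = -7*exp(l)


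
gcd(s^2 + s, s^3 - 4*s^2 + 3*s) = s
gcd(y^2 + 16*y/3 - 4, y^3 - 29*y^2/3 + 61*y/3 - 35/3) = 1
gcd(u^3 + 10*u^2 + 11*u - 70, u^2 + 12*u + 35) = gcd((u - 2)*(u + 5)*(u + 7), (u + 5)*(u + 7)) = u^2 + 12*u + 35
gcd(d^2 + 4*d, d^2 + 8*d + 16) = d + 4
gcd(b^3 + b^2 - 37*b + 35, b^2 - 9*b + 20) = b - 5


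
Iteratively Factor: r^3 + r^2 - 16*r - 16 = (r - 4)*(r^2 + 5*r + 4) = (r - 4)*(r + 1)*(r + 4)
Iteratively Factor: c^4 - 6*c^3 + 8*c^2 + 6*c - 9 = (c - 3)*(c^3 - 3*c^2 - c + 3) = (c - 3)^2*(c^2 - 1) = (c - 3)^2*(c + 1)*(c - 1)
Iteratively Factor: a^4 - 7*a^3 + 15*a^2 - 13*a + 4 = (a - 4)*(a^3 - 3*a^2 + 3*a - 1) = (a - 4)*(a - 1)*(a^2 - 2*a + 1) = (a - 4)*(a - 1)^2*(a - 1)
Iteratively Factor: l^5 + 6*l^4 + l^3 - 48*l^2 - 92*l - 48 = (l + 2)*(l^4 + 4*l^3 - 7*l^2 - 34*l - 24) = (l + 2)^2*(l^3 + 2*l^2 - 11*l - 12) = (l + 2)^2*(l + 4)*(l^2 - 2*l - 3) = (l + 1)*(l + 2)^2*(l + 4)*(l - 3)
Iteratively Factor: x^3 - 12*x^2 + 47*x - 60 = (x - 4)*(x^2 - 8*x + 15) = (x - 5)*(x - 4)*(x - 3)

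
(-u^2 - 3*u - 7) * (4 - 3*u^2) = 3*u^4 + 9*u^3 + 17*u^2 - 12*u - 28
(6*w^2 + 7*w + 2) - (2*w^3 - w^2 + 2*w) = -2*w^3 + 7*w^2 + 5*w + 2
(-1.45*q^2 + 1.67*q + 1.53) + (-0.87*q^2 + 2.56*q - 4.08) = -2.32*q^2 + 4.23*q - 2.55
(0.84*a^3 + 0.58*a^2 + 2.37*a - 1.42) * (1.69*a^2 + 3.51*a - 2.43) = 1.4196*a^5 + 3.9286*a^4 + 3.9999*a^3 + 4.5095*a^2 - 10.7433*a + 3.4506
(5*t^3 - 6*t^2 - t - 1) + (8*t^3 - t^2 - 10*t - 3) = 13*t^3 - 7*t^2 - 11*t - 4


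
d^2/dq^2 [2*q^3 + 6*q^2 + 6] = 12*q + 12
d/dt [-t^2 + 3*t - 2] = 3 - 2*t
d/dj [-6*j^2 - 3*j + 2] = -12*j - 3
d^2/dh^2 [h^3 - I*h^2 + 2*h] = 6*h - 2*I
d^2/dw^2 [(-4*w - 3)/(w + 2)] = 10/(w + 2)^3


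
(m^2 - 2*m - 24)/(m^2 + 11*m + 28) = (m - 6)/(m + 7)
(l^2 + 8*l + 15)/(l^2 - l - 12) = (l + 5)/(l - 4)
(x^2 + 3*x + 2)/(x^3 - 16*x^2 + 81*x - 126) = (x^2 + 3*x + 2)/(x^3 - 16*x^2 + 81*x - 126)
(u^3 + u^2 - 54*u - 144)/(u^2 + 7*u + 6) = (u^2 - 5*u - 24)/(u + 1)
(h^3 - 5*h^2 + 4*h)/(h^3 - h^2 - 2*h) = (-h^2 + 5*h - 4)/(-h^2 + h + 2)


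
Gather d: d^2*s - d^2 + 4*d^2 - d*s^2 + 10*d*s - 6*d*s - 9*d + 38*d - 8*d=d^2*(s + 3) + d*(-s^2 + 4*s + 21)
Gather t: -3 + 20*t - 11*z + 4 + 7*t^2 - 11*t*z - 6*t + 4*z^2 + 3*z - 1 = 7*t^2 + t*(14 - 11*z) + 4*z^2 - 8*z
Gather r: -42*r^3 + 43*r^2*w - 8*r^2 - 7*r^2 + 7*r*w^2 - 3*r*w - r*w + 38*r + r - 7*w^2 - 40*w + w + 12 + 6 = -42*r^3 + r^2*(43*w - 15) + r*(7*w^2 - 4*w + 39) - 7*w^2 - 39*w + 18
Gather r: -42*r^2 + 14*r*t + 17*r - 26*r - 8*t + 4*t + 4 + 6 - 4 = -42*r^2 + r*(14*t - 9) - 4*t + 6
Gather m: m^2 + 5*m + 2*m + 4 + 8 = m^2 + 7*m + 12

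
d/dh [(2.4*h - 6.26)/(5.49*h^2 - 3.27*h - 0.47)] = (-13.176*h^2 + 68.7348*h - 21.5982)/(30.1401*h^4 - 35.9046*h^3 + 5.5323*h^2 + 3.0738*h + 0.2209)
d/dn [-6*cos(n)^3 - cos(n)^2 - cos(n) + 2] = (18*cos(n)^2 + 2*cos(n) + 1)*sin(n)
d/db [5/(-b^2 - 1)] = 10*b/(b^2 + 1)^2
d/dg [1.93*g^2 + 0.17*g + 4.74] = 3.86*g + 0.17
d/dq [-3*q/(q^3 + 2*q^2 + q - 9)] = 3*(2*q^3 + 2*q^2 + 9)/(q^6 + 4*q^5 + 6*q^4 - 14*q^3 - 35*q^2 - 18*q + 81)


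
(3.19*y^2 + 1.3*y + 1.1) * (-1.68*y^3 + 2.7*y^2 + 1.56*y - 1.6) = -5.3592*y^5 + 6.429*y^4 + 6.6384*y^3 - 0.105999999999999*y^2 - 0.364*y - 1.76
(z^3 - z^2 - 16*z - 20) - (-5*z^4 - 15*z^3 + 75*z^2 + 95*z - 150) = 5*z^4 + 16*z^3 - 76*z^2 - 111*z + 130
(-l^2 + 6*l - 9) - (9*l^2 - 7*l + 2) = -10*l^2 + 13*l - 11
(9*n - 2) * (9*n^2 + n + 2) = 81*n^3 - 9*n^2 + 16*n - 4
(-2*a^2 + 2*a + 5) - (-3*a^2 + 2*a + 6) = a^2 - 1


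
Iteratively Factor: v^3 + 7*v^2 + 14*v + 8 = (v + 4)*(v^2 + 3*v + 2) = (v + 2)*(v + 4)*(v + 1)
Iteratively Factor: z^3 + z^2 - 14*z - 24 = (z + 2)*(z^2 - z - 12) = (z - 4)*(z + 2)*(z + 3)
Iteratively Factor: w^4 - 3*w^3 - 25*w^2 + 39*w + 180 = (w - 5)*(w^3 + 2*w^2 - 15*w - 36) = (w - 5)*(w + 3)*(w^2 - w - 12) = (w - 5)*(w - 4)*(w + 3)*(w + 3)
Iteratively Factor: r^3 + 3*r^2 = (r)*(r^2 + 3*r) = r^2*(r + 3)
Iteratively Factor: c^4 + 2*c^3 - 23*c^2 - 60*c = (c - 5)*(c^3 + 7*c^2 + 12*c) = c*(c - 5)*(c^2 + 7*c + 12) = c*(c - 5)*(c + 4)*(c + 3)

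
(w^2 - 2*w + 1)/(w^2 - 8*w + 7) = (w - 1)/(w - 7)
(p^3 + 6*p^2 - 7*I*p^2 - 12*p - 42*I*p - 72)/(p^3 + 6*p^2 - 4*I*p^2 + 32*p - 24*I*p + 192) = (p^2 - 7*I*p - 12)/(p^2 - 4*I*p + 32)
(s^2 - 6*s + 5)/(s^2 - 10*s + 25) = (s - 1)/(s - 5)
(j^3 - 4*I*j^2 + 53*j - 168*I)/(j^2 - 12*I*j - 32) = (j^2 + 4*I*j + 21)/(j - 4*I)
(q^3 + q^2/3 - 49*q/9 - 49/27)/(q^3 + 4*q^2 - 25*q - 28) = (27*q^3 + 9*q^2 - 147*q - 49)/(27*(q^3 + 4*q^2 - 25*q - 28))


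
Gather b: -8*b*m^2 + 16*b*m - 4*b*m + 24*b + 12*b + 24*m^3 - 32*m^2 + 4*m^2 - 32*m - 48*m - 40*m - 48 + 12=b*(-8*m^2 + 12*m + 36) + 24*m^3 - 28*m^2 - 120*m - 36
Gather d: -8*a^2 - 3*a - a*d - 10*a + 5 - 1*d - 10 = -8*a^2 - 13*a + d*(-a - 1) - 5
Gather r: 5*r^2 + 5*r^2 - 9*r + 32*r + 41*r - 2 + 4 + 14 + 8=10*r^2 + 64*r + 24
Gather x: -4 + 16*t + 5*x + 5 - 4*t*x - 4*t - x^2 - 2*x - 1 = 12*t - x^2 + x*(3 - 4*t)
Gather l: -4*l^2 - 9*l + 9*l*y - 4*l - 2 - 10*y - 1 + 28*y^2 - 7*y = -4*l^2 + l*(9*y - 13) + 28*y^2 - 17*y - 3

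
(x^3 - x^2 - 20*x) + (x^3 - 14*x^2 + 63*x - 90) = 2*x^3 - 15*x^2 + 43*x - 90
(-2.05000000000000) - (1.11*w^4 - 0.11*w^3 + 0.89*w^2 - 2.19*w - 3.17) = -1.11*w^4 + 0.11*w^3 - 0.89*w^2 + 2.19*w + 1.12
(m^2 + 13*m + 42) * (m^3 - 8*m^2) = m^5 + 5*m^4 - 62*m^3 - 336*m^2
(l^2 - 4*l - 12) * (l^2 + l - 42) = l^4 - 3*l^3 - 58*l^2 + 156*l + 504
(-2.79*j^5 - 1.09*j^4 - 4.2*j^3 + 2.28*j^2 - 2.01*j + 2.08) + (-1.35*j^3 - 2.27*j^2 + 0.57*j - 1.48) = -2.79*j^5 - 1.09*j^4 - 5.55*j^3 + 0.00999999999999979*j^2 - 1.44*j + 0.6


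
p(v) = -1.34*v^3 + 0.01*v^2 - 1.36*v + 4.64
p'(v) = -4.02*v^2 + 0.02*v - 1.36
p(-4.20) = 109.81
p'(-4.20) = -72.36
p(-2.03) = 18.65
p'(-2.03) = -17.97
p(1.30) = -0.06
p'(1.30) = -8.13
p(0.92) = 2.35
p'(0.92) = -4.74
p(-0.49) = 5.47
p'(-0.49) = -2.34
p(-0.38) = 5.23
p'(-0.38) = -1.95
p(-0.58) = 5.69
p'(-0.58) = -2.72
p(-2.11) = 20.14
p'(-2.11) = -19.30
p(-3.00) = 44.99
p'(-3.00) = -37.60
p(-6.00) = 302.60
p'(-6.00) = -146.20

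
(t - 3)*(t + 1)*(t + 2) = t^3 - 7*t - 6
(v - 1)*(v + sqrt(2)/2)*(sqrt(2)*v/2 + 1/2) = sqrt(2)*v^3/2 - sqrt(2)*v^2/2 + v^2 - v + sqrt(2)*v/4 - sqrt(2)/4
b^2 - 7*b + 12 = (b - 4)*(b - 3)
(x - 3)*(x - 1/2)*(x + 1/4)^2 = x^4 - 3*x^3 - 3*x^2/16 + 17*x/32 + 3/32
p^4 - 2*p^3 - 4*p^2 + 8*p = p*(p - 2)^2*(p + 2)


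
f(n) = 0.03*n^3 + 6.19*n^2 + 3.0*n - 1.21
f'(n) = 0.09*n^2 + 12.38*n + 3.0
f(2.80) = 56.38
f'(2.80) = 38.37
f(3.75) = 98.67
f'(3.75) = 50.69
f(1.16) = 10.65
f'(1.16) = 17.48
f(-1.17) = 3.71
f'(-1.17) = -11.36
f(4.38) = 133.20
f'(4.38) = 58.95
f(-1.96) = 16.46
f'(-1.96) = -20.92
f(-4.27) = 96.51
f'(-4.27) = -48.22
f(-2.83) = 39.20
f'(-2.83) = -31.31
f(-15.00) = 1245.29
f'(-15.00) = -162.45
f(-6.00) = 197.15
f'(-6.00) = -68.04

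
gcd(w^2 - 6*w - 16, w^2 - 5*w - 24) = w - 8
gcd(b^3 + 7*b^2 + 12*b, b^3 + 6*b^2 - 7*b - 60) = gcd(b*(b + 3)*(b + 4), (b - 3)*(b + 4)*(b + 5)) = b + 4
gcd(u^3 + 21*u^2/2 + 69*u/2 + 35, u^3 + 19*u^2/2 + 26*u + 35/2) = u^2 + 17*u/2 + 35/2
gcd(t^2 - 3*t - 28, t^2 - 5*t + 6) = 1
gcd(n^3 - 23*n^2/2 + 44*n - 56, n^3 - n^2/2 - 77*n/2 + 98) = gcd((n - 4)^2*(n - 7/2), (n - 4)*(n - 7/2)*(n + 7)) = n^2 - 15*n/2 + 14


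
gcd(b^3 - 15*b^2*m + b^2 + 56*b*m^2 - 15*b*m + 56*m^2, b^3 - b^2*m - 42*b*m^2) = b - 7*m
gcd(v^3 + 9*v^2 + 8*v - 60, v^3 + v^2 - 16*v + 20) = v^2 + 3*v - 10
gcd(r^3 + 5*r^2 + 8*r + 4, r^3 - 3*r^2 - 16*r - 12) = r^2 + 3*r + 2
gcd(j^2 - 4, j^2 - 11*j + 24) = 1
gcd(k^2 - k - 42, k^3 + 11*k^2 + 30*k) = k + 6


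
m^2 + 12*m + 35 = (m + 5)*(m + 7)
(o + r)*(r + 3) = o*r + 3*o + r^2 + 3*r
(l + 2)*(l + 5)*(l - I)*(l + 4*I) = l^4 + 7*l^3 + 3*I*l^3 + 14*l^2 + 21*I*l^2 + 28*l + 30*I*l + 40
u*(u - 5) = u^2 - 5*u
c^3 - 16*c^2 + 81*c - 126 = (c - 7)*(c - 6)*(c - 3)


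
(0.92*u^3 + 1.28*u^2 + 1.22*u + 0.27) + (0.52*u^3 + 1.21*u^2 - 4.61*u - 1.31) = 1.44*u^3 + 2.49*u^2 - 3.39*u - 1.04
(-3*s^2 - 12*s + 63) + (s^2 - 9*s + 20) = -2*s^2 - 21*s + 83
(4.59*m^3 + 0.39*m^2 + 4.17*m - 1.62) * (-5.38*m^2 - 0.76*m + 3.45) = -24.6942*m^5 - 5.5866*m^4 - 6.8955*m^3 + 6.8919*m^2 + 15.6177*m - 5.589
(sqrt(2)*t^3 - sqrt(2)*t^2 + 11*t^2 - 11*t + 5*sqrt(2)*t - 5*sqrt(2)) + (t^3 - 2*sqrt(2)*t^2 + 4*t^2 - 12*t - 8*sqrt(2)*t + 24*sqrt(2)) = t^3 + sqrt(2)*t^3 - 3*sqrt(2)*t^2 + 15*t^2 - 23*t - 3*sqrt(2)*t + 19*sqrt(2)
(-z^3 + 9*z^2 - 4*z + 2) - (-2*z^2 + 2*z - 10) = -z^3 + 11*z^2 - 6*z + 12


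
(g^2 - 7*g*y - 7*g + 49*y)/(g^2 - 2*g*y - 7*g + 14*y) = (-g + 7*y)/(-g + 2*y)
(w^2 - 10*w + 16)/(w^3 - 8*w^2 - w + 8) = (w - 2)/(w^2 - 1)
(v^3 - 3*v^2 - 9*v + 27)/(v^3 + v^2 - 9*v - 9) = (v - 3)/(v + 1)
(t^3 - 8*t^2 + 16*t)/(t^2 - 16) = t*(t - 4)/(t + 4)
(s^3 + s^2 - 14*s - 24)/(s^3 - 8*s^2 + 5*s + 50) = (s^2 - s - 12)/(s^2 - 10*s + 25)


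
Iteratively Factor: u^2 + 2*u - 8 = (u - 2)*(u + 4)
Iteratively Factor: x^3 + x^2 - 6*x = (x)*(x^2 + x - 6) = x*(x + 3)*(x - 2)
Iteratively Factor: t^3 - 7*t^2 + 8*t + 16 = (t - 4)*(t^2 - 3*t - 4) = (t - 4)*(t + 1)*(t - 4)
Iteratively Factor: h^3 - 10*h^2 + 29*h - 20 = (h - 4)*(h^2 - 6*h + 5) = (h - 4)*(h - 1)*(h - 5)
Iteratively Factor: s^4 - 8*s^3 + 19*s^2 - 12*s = (s - 1)*(s^3 - 7*s^2 + 12*s) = (s - 3)*(s - 1)*(s^2 - 4*s) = s*(s - 3)*(s - 1)*(s - 4)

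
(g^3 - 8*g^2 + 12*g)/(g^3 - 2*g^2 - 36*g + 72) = g/(g + 6)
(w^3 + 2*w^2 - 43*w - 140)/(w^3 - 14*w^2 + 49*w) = (w^2 + 9*w + 20)/(w*(w - 7))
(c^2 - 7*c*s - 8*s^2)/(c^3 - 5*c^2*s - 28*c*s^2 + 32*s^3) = (-c - s)/(-c^2 - 3*c*s + 4*s^2)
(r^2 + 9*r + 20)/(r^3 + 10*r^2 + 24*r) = (r + 5)/(r*(r + 6))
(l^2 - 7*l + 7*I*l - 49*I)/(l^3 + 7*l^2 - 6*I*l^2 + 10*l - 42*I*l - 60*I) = (l^2 + l*(-7 + 7*I) - 49*I)/(l^3 + l^2*(7 - 6*I) + l*(10 - 42*I) - 60*I)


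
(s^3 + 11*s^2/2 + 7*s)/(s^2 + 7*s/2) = s + 2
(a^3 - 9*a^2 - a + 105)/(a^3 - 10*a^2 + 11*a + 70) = (a + 3)/(a + 2)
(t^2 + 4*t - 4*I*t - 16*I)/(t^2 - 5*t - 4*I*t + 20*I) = (t + 4)/(t - 5)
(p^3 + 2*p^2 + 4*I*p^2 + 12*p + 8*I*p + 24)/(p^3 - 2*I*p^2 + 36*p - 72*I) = (p + 2)/(p - 6*I)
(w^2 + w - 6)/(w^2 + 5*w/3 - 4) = 3*(w - 2)/(3*w - 4)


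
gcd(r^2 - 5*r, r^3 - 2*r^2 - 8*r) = r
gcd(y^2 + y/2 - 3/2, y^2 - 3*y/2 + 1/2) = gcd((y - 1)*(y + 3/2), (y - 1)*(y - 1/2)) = y - 1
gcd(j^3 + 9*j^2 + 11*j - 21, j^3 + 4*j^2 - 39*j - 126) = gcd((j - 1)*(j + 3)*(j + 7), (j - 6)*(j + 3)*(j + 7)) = j^2 + 10*j + 21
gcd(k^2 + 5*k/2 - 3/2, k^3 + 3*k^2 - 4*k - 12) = k + 3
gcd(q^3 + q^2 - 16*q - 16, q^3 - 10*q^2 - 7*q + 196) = q + 4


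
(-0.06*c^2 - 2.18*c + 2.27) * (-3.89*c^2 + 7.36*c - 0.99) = 0.2334*c^4 + 8.0386*c^3 - 24.8157*c^2 + 18.8654*c - 2.2473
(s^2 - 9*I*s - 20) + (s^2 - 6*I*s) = 2*s^2 - 15*I*s - 20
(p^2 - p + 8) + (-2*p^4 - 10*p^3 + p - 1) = -2*p^4 - 10*p^3 + p^2 + 7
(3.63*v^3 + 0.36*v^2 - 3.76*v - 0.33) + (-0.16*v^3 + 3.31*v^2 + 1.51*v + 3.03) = 3.47*v^3 + 3.67*v^2 - 2.25*v + 2.7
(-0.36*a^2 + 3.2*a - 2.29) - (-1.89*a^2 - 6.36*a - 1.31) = 1.53*a^2 + 9.56*a - 0.98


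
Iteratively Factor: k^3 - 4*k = (k + 2)*(k^2 - 2*k) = k*(k + 2)*(k - 2)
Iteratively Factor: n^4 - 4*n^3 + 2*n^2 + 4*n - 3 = (n + 1)*(n^3 - 5*n^2 + 7*n - 3) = (n - 1)*(n + 1)*(n^2 - 4*n + 3) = (n - 1)^2*(n + 1)*(n - 3)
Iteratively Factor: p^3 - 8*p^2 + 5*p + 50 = (p + 2)*(p^2 - 10*p + 25) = (p - 5)*(p + 2)*(p - 5)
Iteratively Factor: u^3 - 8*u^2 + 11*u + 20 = (u - 4)*(u^2 - 4*u - 5) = (u - 5)*(u - 4)*(u + 1)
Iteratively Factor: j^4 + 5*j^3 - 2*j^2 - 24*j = (j)*(j^3 + 5*j^2 - 2*j - 24) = j*(j - 2)*(j^2 + 7*j + 12) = j*(j - 2)*(j + 4)*(j + 3)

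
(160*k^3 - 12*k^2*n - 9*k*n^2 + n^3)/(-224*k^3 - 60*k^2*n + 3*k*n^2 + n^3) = (-5*k + n)/(7*k + n)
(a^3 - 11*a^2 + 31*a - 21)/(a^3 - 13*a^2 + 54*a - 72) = (a^2 - 8*a + 7)/(a^2 - 10*a + 24)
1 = 1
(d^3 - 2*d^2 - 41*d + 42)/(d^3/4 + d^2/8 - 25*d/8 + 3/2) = 8*(d^3 - 2*d^2 - 41*d + 42)/(2*d^3 + d^2 - 25*d + 12)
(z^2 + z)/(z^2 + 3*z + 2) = z/(z + 2)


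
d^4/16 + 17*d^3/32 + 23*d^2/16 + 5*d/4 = d*(d/4 + 1/2)*(d/4 + 1)*(d + 5/2)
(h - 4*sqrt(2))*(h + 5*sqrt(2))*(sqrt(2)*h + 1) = sqrt(2)*h^3 + 3*h^2 - 39*sqrt(2)*h - 40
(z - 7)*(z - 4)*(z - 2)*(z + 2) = z^4 - 11*z^3 + 24*z^2 + 44*z - 112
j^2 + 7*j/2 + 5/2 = (j + 1)*(j + 5/2)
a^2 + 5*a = a*(a + 5)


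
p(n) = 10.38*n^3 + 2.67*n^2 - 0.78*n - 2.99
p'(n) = 31.14*n^2 + 5.34*n - 0.78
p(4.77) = 1180.59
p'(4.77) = 733.22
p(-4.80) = -1085.67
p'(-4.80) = 691.05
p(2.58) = 191.03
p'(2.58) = 220.28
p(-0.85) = -6.77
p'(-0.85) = 17.18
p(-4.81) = -1092.60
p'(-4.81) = 693.99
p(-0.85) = -6.77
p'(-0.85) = 17.18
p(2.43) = 159.82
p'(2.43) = 196.07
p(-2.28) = -110.36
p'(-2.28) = 148.92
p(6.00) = 2330.53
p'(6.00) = 1152.30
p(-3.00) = -256.88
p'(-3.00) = 263.46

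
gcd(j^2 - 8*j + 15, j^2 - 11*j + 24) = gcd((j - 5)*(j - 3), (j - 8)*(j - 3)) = j - 3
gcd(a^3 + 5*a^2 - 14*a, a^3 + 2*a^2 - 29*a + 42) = a^2 + 5*a - 14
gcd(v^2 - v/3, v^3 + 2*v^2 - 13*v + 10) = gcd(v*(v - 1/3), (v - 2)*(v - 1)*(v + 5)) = 1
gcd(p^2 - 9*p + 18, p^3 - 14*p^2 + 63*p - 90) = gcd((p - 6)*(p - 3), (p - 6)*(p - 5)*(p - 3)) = p^2 - 9*p + 18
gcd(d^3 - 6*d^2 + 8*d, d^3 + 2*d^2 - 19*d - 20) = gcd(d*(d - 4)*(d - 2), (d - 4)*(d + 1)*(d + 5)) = d - 4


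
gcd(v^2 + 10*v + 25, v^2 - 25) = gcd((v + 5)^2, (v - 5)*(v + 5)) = v + 5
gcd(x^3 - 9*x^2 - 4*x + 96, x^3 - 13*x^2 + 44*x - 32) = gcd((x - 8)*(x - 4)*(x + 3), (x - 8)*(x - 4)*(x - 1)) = x^2 - 12*x + 32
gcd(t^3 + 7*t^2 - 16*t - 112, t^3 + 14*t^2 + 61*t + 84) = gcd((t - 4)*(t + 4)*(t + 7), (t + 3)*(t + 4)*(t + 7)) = t^2 + 11*t + 28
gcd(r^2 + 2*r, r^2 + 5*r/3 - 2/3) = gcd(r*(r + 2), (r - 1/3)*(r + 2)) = r + 2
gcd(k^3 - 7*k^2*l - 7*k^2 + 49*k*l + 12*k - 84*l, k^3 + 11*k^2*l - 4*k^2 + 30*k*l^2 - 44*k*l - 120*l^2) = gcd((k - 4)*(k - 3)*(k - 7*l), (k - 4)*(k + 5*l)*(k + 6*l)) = k - 4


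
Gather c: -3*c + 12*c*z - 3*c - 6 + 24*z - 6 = c*(12*z - 6) + 24*z - 12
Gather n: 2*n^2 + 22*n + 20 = 2*n^2 + 22*n + 20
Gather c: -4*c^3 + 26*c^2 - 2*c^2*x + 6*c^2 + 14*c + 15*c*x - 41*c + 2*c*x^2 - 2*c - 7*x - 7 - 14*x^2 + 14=-4*c^3 + c^2*(32 - 2*x) + c*(2*x^2 + 15*x - 29) - 14*x^2 - 7*x + 7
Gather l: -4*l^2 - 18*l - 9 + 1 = -4*l^2 - 18*l - 8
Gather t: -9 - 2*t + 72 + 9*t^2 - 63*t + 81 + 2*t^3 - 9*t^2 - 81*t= 2*t^3 - 146*t + 144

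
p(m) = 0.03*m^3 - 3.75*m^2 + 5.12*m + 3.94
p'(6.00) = -36.64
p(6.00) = -93.86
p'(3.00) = -16.57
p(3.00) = -13.64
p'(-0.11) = 5.95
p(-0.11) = 3.33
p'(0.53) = 1.17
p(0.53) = 5.60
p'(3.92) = -22.90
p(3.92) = -31.81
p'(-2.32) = 23.00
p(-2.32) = -28.50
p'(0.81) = -0.90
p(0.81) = 5.64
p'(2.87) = -15.66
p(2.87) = -11.54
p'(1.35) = -4.84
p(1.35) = 4.09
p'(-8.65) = 76.73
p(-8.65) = -340.35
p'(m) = 0.09*m^2 - 7.5*m + 5.12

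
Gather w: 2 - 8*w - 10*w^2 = -10*w^2 - 8*w + 2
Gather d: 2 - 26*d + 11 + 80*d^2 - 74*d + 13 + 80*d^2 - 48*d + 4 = 160*d^2 - 148*d + 30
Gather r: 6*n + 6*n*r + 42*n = 6*n*r + 48*n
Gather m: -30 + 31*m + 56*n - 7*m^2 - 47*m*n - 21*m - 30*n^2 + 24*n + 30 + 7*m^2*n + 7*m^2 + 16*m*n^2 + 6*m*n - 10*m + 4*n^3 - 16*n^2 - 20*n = 7*m^2*n + m*(16*n^2 - 41*n) + 4*n^3 - 46*n^2 + 60*n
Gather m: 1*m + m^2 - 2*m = m^2 - m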